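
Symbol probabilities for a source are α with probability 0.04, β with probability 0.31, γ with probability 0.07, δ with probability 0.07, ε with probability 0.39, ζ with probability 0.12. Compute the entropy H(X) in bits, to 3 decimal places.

H = −Σ pᵢ log₂ pᵢ.
−0.04·log₂(0.04) = 0.1858
−0.31·log₂(0.31) = 0.5238
−0.07·log₂(0.07) = 0.2686
−0.07·log₂(0.07) = 0.2686
−0.39·log₂(0.39) = 0.5298
−0.12·log₂(0.12) = 0.3671
Sum ≈ 2.1435 → 2.144 bits.

2.144 bits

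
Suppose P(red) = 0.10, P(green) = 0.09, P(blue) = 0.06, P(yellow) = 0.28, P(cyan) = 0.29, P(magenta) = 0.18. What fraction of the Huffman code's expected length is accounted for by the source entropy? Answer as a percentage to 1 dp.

Entropy H = −Σ p log₂ p ≈ 2.3658 bits.
Huffman merges: 3/50+9/100→3/20; 1/10+3/20→1/4; 9/50+1/4→43/100; 7/25+29/100→57/100; 43/100+57/100→1. L = 12/5 ≈ 2.4000.
Efficiency = H/L = 2.3658/2.4000 = 98.6%.

98.6%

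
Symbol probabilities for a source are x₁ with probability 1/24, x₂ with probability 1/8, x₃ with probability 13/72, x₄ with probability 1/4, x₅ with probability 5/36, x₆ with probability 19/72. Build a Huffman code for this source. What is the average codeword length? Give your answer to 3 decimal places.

Repeatedly combine the two least-probable nodes; the expected code length is the sum of the merged weights.
merge 1/24 + 1/8 → 1/6
merge 5/36 + 1/6 → 11/36
merge 13/72 + 1/4 → 31/72
merge 19/72 + 11/36 → 41/72
merge 31/72 + 41/72 → 1
L = 1/6 + 11/36 + 31/72 + 41/72 + 1 = 89/36 ≈ 2.472 bits/symbol.

2.472 bits/symbol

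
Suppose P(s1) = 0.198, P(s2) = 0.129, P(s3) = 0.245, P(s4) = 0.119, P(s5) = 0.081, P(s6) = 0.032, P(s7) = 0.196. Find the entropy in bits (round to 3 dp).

2.620 bits

H = −Σ pᵢ log₂ pᵢ.
−0.198·log₂(0.198) = 0.4626
−0.129·log₂(0.129) = 0.3811
−0.245·log₂(0.245) = 0.4971
−0.119·log₂(0.119) = 0.3654
−0.081·log₂(0.081) = 0.2937
−0.032·log₂(0.032) = 0.1589
−0.196·log₂(0.196) = 0.4608
Sum ≈ 2.6198 → 2.620 bits.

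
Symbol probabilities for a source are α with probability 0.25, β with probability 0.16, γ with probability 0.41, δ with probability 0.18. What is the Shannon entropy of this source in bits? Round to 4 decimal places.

H = −Σ pᵢ log₂ pᵢ.
−0.25·log₂(0.25) = 0.5000
−0.16·log₂(0.16) = 0.4230
−0.41·log₂(0.41) = 0.5274
−0.18·log₂(0.18) = 0.4453
Sum ≈ 1.8957 → 1.8957 bits.

1.8957 bits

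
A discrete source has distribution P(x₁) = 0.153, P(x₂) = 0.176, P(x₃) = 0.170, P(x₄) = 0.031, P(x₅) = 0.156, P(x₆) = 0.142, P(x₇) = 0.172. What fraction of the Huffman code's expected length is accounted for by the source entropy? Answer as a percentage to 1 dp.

Entropy H = −Σ p log₂ p ≈ 2.7003 bits.
Huffman merges: 31/1000+71/500→173/1000; 153/1000+39/250→309/1000; 17/100+43/250→171/500; 173/1000+22/125→349/1000; 309/1000+171/500→651/1000; 349/1000+651/1000→1. L = 353/125 ≈ 2.8240.
Efficiency = H/L = 2.7003/2.8240 = 95.6%.

95.6%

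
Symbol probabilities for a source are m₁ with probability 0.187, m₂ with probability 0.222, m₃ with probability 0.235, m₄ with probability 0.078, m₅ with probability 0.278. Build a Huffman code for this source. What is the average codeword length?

Repeatedly combine the two least-probable nodes; the expected code length is the sum of the merged weights.
merge 39/500 + 187/1000 → 53/200
merge 111/500 + 47/200 → 457/1000
merge 53/200 + 139/500 → 543/1000
merge 457/1000 + 543/1000 → 1
L = 53/200 + 457/1000 + 543/1000 + 1 = 453/200 = 2.265 bits/symbol.

2.265 bits/symbol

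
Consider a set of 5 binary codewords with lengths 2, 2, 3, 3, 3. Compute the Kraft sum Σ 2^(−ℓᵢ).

With common denominator 2^3 = 8: Σ 2^(−ℓᵢ) = 2/8 + 2/8 + 1/8 + 1/8 + 1/8 = 7/8 = 0.875.

0.875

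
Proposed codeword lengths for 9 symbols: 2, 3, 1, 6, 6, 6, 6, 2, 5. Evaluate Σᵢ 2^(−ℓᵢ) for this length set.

With common denominator 2^6 = 64: Σ 2^(−ℓᵢ) = 16/64 + 8/64 + 32/64 + 1/64 + 1/64 + 1/64 + 1/64 + 16/64 + 2/64 = 78/64 = 1.21875.

1.21875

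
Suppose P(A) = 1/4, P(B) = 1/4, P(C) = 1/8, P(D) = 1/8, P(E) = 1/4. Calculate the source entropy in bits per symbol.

Each probability is a power of 1/2, so log₂(1/p) is an integer.
H = Σ p·log₂(1/p) = 1/4·2 + 1/4·2 + 1/8·3 + 1/8·3 + 1/4·2 = 2.25 bits.

2.25 bits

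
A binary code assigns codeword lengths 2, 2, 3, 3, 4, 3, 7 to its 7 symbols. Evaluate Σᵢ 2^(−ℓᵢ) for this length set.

With common denominator 2^7 = 128: Σ 2^(−ℓᵢ) = 32/128 + 32/128 + 16/128 + 16/128 + 8/128 + 16/128 + 1/128 = 121/128 = 0.9453125.

0.9453125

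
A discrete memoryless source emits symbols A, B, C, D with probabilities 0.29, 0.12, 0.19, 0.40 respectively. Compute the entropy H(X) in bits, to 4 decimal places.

1.8690 bits

H = −Σ pᵢ log₂ pᵢ.
−0.29·log₂(0.29) = 0.5179
−0.12·log₂(0.12) = 0.3671
−0.19·log₂(0.19) = 0.4552
−0.40·log₂(0.40) = 0.5288
Sum ≈ 1.8690 → 1.8690 bits.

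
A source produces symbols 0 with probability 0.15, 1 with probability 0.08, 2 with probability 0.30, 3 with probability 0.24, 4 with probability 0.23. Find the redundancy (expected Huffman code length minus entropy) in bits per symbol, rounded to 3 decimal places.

Entropy H = −Σ p log₂ p ≈ 2.2049 bits.
Huffman merges: 2/25+3/20→23/100; 23/100+23/100→23/50; 6/25+3/10→27/50; 23/50+27/50→1. L = 223/100 ≈ 2.2300.
L − H = 2.2300 − 2.2049 = 0.025 bits.

0.025 bits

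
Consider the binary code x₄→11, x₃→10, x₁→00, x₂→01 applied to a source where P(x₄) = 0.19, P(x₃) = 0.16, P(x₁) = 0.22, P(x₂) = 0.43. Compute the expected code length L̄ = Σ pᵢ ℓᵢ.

L̄ = Σ pᵢ·ℓᵢ = 0.19·2 + 0.16·2 + 0.22·2 + 0.43·2 = 2 bits/symbol.

2 bits/symbol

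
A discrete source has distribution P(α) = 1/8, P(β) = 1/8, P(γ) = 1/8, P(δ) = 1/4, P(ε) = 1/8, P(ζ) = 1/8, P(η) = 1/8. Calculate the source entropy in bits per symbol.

2.75 bits

Each probability is a power of 1/2, so log₂(1/p) is an integer.
H = Σ p·log₂(1/p) = 1/8·3 + 1/8·3 + 1/8·3 + 1/4·2 + 1/8·3 + 1/8·3 + 1/8·3 = 2.75 bits.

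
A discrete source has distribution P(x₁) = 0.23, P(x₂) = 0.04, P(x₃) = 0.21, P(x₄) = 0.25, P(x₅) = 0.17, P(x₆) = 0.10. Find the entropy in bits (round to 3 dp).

2.413 bits

H = −Σ pᵢ log₂ pᵢ.
−0.23·log₂(0.23) = 0.4877
−0.04·log₂(0.04) = 0.1858
−0.21·log₂(0.21) = 0.4728
−0.25·log₂(0.25) = 0.5000
−0.17·log₂(0.17) = 0.4346
−0.10·log₂(0.10) = 0.3322
Sum ≈ 2.4130 → 2.413 bits.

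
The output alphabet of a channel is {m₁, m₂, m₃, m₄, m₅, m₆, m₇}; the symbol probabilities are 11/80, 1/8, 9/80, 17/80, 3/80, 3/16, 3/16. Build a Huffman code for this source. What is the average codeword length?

Repeatedly combine the two least-probable nodes; the expected code length is the sum of the merged weights.
merge 3/80 + 9/80 → 3/20
merge 1/8 + 11/80 → 21/80
merge 3/20 + 3/16 → 27/80
merge 3/16 + 17/80 → 2/5
merge 21/80 + 27/80 → 3/5
merge 2/5 + 3/5 → 1
L = 3/20 + 21/80 + 27/80 + 2/5 + 3/5 + 1 = 11/4 = 2.75 bits/symbol.

2.75 bits/symbol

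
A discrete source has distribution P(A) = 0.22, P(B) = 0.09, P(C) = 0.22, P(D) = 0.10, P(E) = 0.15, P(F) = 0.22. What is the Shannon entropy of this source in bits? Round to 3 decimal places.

H = −Σ pᵢ log₂ pᵢ.
−0.22·log₂(0.22) = 0.4806
−0.09·log₂(0.09) = 0.3127
−0.22·log₂(0.22) = 0.4806
−0.10·log₂(0.10) = 0.3322
−0.15·log₂(0.15) = 0.4105
−0.22·log₂(0.22) = 0.4806
Sum ≈ 2.4971 → 2.497 bits.

2.497 bits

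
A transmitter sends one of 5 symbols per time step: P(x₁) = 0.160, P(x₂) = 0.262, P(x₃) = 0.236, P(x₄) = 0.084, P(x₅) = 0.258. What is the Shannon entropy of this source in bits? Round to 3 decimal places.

H = −Σ pᵢ log₂ pᵢ.
−0.160·log₂(0.160) = 0.4230
−0.262·log₂(0.262) = 0.5063
−0.236·log₂(0.236) = 0.4916
−0.084·log₂(0.084) = 0.3002
−0.258·log₂(0.258) = 0.5043
Sum ≈ 2.2254 → 2.225 bits.

2.225 bits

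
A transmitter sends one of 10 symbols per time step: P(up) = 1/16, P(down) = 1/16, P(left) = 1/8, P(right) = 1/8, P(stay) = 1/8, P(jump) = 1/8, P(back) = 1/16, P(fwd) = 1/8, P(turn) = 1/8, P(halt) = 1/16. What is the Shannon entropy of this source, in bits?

Each probability is a power of 1/2, so log₂(1/p) is an integer.
H = Σ p·log₂(1/p) = 1/16·4 + 1/16·4 + 1/8·3 + 1/8·3 + 1/8·3 + 1/8·3 + 1/16·4 + 1/8·3 + 1/8·3 + 1/16·4 = 3.25 bits.

3.25 bits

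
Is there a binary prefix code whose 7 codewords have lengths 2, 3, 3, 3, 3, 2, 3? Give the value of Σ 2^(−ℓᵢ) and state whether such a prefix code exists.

1.125; no

With common denominator 2^3 = 8: Σ 2^(−ℓᵢ) = 2/8 + 1/8 + 1/8 + 1/8 + 1/8 + 2/8 + 1/8 = 9/8 = 1.125.
Kraft's inequality requires Σ ≤ 1; here Σ = 1.125 > 1, so no such prefix code exists.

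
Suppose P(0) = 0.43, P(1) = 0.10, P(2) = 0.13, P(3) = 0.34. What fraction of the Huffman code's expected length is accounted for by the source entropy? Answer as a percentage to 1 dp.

98.2%

Entropy H = −Σ p log₂ p ≈ 1.7676 bits.
Huffman merges: 1/10+13/100→23/100; 23/100+17/50→57/100; 43/100+57/100→1. L = 9/5 ≈ 1.8000.
Efficiency = H/L = 1.7676/1.8000 = 98.2%.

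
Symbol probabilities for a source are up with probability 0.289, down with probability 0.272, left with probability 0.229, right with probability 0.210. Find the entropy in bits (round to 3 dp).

H = −Σ pᵢ log₂ pᵢ.
−0.289·log₂(0.289) = 0.5176
−0.272·log₂(0.272) = 0.5109
−0.229·log₂(0.229) = 0.4870
−0.210·log₂(0.210) = 0.4728
Sum ≈ 1.9883 → 1.988 bits.

1.988 bits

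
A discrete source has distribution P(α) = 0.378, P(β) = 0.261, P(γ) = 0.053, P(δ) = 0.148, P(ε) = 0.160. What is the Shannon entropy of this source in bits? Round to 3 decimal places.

H = −Σ pᵢ log₂ pᵢ.
−0.378·log₂(0.378) = 0.5305
−0.261·log₂(0.261) = 0.5058
−0.053·log₂(0.053) = 0.2246
−0.148·log₂(0.148) = 0.4079
−0.160·log₂(0.160) = 0.4230
Sum ≈ 2.0919 → 2.092 bits.

2.092 bits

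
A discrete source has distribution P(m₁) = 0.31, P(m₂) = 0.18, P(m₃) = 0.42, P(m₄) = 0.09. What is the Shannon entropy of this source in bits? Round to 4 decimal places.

H = −Σ pᵢ log₂ pᵢ.
−0.31·log₂(0.31) = 0.5238
−0.18·log₂(0.18) = 0.4453
−0.42·log₂(0.42) = 0.5256
−0.09·log₂(0.09) = 0.3127
Sum ≈ 1.8074 → 1.8074 bits.

1.8074 bits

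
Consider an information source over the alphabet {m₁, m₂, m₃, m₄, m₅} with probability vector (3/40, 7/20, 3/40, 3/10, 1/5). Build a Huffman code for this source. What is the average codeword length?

Repeatedly combine the two least-probable nodes; the expected code length is the sum of the merged weights.
merge 3/40 + 3/40 → 3/20
merge 3/20 + 1/5 → 7/20
merge 3/10 + 7/20 → 13/20
merge 7/20 + 13/20 → 1
L = 3/20 + 7/20 + 13/20 + 1 = 43/20 = 2.15 bits/symbol.

2.15 bits/symbol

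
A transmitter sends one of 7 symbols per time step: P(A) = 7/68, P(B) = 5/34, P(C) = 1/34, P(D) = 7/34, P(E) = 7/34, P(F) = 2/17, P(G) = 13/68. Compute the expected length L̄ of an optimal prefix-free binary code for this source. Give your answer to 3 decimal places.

Repeatedly combine the two least-probable nodes; the expected code length is the sum of the merged weights.
merge 1/34 + 7/68 → 9/68
merge 2/17 + 9/68 → 1/4
merge 5/34 + 13/68 → 23/68
merge 7/34 + 7/34 → 7/17
merge 1/4 + 23/68 → 10/17
merge 7/17 + 10/17 → 1
L = 9/68 + 1/4 + 23/68 + 7/17 + 10/17 + 1 = 185/68 ≈ 2.721 bits/symbol.

2.721 bits/symbol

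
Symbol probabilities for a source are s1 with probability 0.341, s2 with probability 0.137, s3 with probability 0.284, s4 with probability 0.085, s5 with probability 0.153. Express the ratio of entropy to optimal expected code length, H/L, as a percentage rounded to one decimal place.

97.0%

Entropy H = −Σ p log₂ p ≈ 2.1546 bits.
Huffman merges: 17/200+137/1000→111/500; 153/1000+111/500→3/8; 71/250+341/1000→5/8; 3/8+5/8→1. L = 1111/500 ≈ 2.2220.
Efficiency = H/L = 2.1546/2.2220 = 97.0%.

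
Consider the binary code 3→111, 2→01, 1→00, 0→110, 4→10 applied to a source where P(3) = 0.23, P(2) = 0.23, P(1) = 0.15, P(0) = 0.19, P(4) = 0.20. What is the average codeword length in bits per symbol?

L̄ = Σ pᵢ·ℓᵢ = 0.23·3 + 0.23·2 + 0.15·2 + 0.19·3 + 0.20·2 = 2.42 bits/symbol.

2.42 bits/symbol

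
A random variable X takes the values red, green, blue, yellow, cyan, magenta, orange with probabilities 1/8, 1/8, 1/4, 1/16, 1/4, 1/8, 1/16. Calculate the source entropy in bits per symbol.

2.625 bits

Each probability is a power of 1/2, so log₂(1/p) is an integer.
H = Σ p·log₂(1/p) = 1/8·3 + 1/8·3 + 1/4·2 + 1/16·4 + 1/4·2 + 1/8·3 + 1/16·4 = 2.625 bits.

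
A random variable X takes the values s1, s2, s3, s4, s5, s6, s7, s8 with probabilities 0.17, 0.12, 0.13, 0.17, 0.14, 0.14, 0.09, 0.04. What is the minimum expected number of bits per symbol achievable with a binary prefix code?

Repeatedly combine the two least-probable nodes; the expected code length is the sum of the merged weights.
merge 1/25 + 9/100 → 13/100
merge 3/25 + 13/100 → 1/4
merge 13/100 + 7/50 → 27/100
merge 7/50 + 17/100 → 31/100
merge 17/100 + 1/4 → 21/50
merge 27/100 + 31/100 → 29/50
merge 21/50 + 29/50 → 1
L = 13/100 + 1/4 + 27/100 + 31/100 + 21/50 + 29/50 + 1 = 74/25 = 2.96 bits/symbol.

2.96 bits/symbol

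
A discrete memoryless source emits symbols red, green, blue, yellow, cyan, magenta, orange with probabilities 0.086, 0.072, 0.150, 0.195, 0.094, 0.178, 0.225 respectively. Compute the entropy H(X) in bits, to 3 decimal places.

2.696 bits

H = −Σ pᵢ log₂ pᵢ.
−0.086·log₂(0.086) = 0.3044
−0.072·log₂(0.072) = 0.2733
−0.150·log₂(0.150) = 0.4105
−0.195·log₂(0.195) = 0.4599
−0.094·log₂(0.094) = 0.3207
−0.178·log₂(0.178) = 0.4432
−0.225·log₂(0.225) = 0.4842
Sum ≈ 2.6962 → 2.696 bits.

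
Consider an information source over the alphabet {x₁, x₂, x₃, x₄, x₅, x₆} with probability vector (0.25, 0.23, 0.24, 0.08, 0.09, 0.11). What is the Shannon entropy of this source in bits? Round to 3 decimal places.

2.436 bits

H = −Σ pᵢ log₂ pᵢ.
−0.25·log₂(0.25) = 0.5000
−0.23·log₂(0.23) = 0.4877
−0.24·log₂(0.24) = 0.4941
−0.08·log₂(0.08) = 0.2915
−0.09·log₂(0.09) = 0.3127
−0.11·log₂(0.11) = 0.3503
Sum ≈ 2.4363 → 2.436 bits.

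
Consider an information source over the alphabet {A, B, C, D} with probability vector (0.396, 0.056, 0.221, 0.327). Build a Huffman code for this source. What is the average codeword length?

1.881 bits/symbol

Repeatedly combine the two least-probable nodes; the expected code length is the sum of the merged weights.
merge 7/125 + 221/1000 → 277/1000
merge 277/1000 + 327/1000 → 151/250
merge 99/250 + 151/250 → 1
L = 277/1000 + 151/250 + 1 = 1881/1000 = 1.881 bits/symbol.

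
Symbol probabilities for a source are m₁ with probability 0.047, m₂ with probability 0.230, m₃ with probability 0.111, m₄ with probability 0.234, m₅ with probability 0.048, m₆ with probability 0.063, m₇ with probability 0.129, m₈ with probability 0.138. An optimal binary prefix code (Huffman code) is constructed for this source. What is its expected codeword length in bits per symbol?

Repeatedly combine the two least-probable nodes; the expected code length is the sum of the merged weights.
merge 47/1000 + 6/125 → 19/200
merge 63/1000 + 19/200 → 79/500
merge 111/1000 + 129/1000 → 6/25
merge 69/500 + 79/500 → 37/125
merge 23/100 + 117/500 → 58/125
merge 6/25 + 37/125 → 67/125
merge 58/125 + 67/125 → 1
L = 19/200 + 79/500 + 6/25 + 37/125 + 58/125 + 67/125 + 1 = 2789/1000 = 2.789 bits/symbol.

2.789 bits/symbol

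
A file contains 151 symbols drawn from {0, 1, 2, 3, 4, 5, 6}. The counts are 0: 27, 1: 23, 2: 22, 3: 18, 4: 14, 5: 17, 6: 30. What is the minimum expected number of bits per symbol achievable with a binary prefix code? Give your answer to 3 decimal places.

Probabilities are the counts divided by 151.
Repeatedly combine the two least-probable nodes; the expected code length is the sum of the merged weights.
merge 14/151 + 17/151 → 31/151
merge 18/151 + 22/151 → 40/151
merge 23/151 + 27/151 → 50/151
merge 30/151 + 31/151 → 61/151
merge 40/151 + 50/151 → 90/151
merge 61/151 + 90/151 → 1
L = 31/151 + 40/151 + 50/151 + 61/151 + 90/151 + 1 = 423/151 ≈ 2.801 bits/symbol.

2.801 bits/symbol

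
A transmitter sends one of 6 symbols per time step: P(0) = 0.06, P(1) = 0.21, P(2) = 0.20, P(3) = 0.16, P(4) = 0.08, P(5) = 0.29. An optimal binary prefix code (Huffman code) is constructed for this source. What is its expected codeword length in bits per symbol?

2.44 bits/symbol

Repeatedly combine the two least-probable nodes; the expected code length is the sum of the merged weights.
merge 3/50 + 2/25 → 7/50
merge 7/50 + 4/25 → 3/10
merge 1/5 + 21/100 → 41/100
merge 29/100 + 3/10 → 59/100
merge 41/100 + 59/100 → 1
L = 7/50 + 3/10 + 41/100 + 59/100 + 1 = 61/25 = 2.44 bits/symbol.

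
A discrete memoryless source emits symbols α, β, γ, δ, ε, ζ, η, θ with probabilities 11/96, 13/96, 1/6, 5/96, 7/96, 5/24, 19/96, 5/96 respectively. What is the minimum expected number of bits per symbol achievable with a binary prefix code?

2.875 bits/symbol

Repeatedly combine the two least-probable nodes; the expected code length is the sum of the merged weights.
merge 5/96 + 5/96 → 5/48
merge 7/96 + 5/48 → 17/96
merge 11/96 + 13/96 → 1/4
merge 1/6 + 17/96 → 11/32
merge 19/96 + 5/24 → 13/32
merge 1/4 + 11/32 → 19/32
merge 13/32 + 19/32 → 1
L = 5/48 + 17/96 + 1/4 + 11/32 + 13/32 + 19/32 + 1 = 23/8 = 2.875 bits/symbol.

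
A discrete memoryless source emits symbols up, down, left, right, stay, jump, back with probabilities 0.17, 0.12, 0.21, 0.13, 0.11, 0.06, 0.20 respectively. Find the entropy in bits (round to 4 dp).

H = −Σ pᵢ log₂ pᵢ.
−0.17·log₂(0.17) = 0.4346
−0.12·log₂(0.12) = 0.3671
−0.21·log₂(0.21) = 0.4728
−0.13·log₂(0.13) = 0.3826
−0.11·log₂(0.11) = 0.3503
−0.06·log₂(0.06) = 0.2435
−0.20·log₂(0.20) = 0.4644
Sum ≈ 2.7153 → 2.7153 bits.

2.7153 bits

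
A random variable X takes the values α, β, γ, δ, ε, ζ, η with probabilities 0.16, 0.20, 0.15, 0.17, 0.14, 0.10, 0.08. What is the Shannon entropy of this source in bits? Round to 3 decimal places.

2.753 bits

H = −Σ pᵢ log₂ pᵢ.
−0.16·log₂(0.16) = 0.4230
−0.20·log₂(0.20) = 0.4644
−0.15·log₂(0.15) = 0.4105
−0.17·log₂(0.17) = 0.4346
−0.14·log₂(0.14) = 0.3971
−0.10·log₂(0.10) = 0.3322
−0.08·log₂(0.08) = 0.2915
Sum ≈ 2.7533 → 2.753 bits.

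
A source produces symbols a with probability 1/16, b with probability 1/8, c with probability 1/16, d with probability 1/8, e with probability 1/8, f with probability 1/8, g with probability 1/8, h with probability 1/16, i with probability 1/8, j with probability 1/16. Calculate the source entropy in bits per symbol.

3.25 bits

Each probability is a power of 1/2, so log₂(1/p) is an integer.
H = Σ p·log₂(1/p) = 1/16·4 + 1/8·3 + 1/16·4 + 1/8·3 + 1/8·3 + 1/8·3 + 1/8·3 + 1/16·4 + 1/8·3 + 1/16·4 = 3.25 bits.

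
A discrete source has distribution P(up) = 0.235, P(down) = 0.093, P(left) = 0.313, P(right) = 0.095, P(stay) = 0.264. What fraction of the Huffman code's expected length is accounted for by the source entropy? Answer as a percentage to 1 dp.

Entropy H = −Σ p log₂ p ≈ 2.1640 bits.
Huffman merges: 93/1000+19/200→47/250; 47/250+47/200→423/1000; 33/125+313/1000→577/1000; 423/1000+577/1000→1. L = 547/250 ≈ 2.1880.
Efficiency = H/L = 2.1640/2.1880 = 98.9%.

98.9%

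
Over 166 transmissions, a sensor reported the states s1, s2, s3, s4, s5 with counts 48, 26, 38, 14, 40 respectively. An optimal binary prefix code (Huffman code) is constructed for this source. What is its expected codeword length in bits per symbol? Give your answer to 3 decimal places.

2.241 bits/symbol

Probabilities are the counts divided by 166.
Repeatedly combine the two least-probable nodes; the expected code length is the sum of the merged weights.
merge 7/83 + 13/83 → 20/83
merge 19/83 + 20/83 → 39/83
merge 20/83 + 24/83 → 44/83
merge 39/83 + 44/83 → 1
L = 20/83 + 39/83 + 44/83 + 1 = 186/83 ≈ 2.241 bits/symbol.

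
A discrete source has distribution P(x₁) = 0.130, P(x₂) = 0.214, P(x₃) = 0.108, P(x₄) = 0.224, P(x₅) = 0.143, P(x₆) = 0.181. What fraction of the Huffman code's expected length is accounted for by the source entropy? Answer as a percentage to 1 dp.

Entropy H = −Σ p log₂ p ≈ 2.5365 bits.
Huffman merges: 27/250+13/100→119/500; 143/1000+181/1000→81/250; 107/500+28/125→219/500; 119/500+81/250→281/500; 219/500+281/500→1. L = 1281/500 ≈ 2.5620.
Efficiency = H/L = 2.5365/2.5620 = 99.0%.

99.0%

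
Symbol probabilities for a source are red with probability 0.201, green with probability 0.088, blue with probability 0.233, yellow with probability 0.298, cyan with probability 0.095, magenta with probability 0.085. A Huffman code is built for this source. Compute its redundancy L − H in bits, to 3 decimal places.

0.032 bits

Entropy H = −Σ p log₂ p ≈ 2.4089 bits.
Huffman merges: 17/200+11/125→173/1000; 19/200+173/1000→67/250; 201/1000+233/1000→217/500; 67/250+149/500→283/500; 217/500+283/500→1. L = 2441/1000 ≈ 2.4410.
L − H = 2.4410 − 2.4089 = 0.032 bits.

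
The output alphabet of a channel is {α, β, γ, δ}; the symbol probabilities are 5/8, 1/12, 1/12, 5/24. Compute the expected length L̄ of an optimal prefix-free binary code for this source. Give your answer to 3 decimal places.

1.542 bits/symbol

Repeatedly combine the two least-probable nodes; the expected code length is the sum of the merged weights.
merge 1/12 + 1/12 → 1/6
merge 1/6 + 5/24 → 3/8
merge 3/8 + 5/8 → 1
L = 1/6 + 3/8 + 1 = 37/24 ≈ 1.542 bits/symbol.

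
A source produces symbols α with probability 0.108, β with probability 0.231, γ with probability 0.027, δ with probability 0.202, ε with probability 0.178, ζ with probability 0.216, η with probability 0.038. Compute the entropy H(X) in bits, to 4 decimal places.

H = −Σ pᵢ log₂ pᵢ.
−0.108·log₂(0.108) = 0.3468
−0.231·log₂(0.231) = 0.4883
−0.027·log₂(0.027) = 0.1407
−0.202·log₂(0.202) = 0.4661
−0.178·log₂(0.178) = 0.4432
−0.216·log₂(0.216) = 0.4776
−0.038·log₂(0.038) = 0.1793
Sum ≈ 2.5420 → 2.5420 bits.

2.5420 bits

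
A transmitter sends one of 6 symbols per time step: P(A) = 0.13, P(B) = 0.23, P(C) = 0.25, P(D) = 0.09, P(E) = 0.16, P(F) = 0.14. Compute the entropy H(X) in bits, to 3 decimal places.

H = −Σ pᵢ log₂ pᵢ.
−0.13·log₂(0.13) = 0.3826
−0.23·log₂(0.23) = 0.4877
−0.25·log₂(0.25) = 0.5000
−0.09·log₂(0.09) = 0.3127
−0.16·log₂(0.16) = 0.4230
−0.14·log₂(0.14) = 0.3971
Sum ≈ 2.5031 → 2.503 bits.

2.503 bits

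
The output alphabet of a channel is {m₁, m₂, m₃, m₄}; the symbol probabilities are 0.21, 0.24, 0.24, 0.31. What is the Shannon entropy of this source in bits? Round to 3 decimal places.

H = −Σ pᵢ log₂ pᵢ.
−0.21·log₂(0.21) = 0.4728
−0.24·log₂(0.24) = 0.4941
−0.24·log₂(0.24) = 0.4941
−0.31·log₂(0.31) = 0.5238
Sum ≈ 1.9849 → 1.985 bits.

1.985 bits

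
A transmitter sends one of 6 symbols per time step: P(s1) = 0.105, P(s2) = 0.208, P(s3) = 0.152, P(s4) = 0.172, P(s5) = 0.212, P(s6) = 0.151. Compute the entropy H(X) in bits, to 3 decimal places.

2.549 bits

H = −Σ pᵢ log₂ pᵢ.
−0.105·log₂(0.105) = 0.3414
−0.208·log₂(0.208) = 0.4712
−0.152·log₂(0.152) = 0.4131
−0.172·log₂(0.172) = 0.4368
−0.212·log₂(0.212) = 0.4744
−0.151·log₂(0.151) = 0.4118
Sum ≈ 2.5488 → 2.549 bits.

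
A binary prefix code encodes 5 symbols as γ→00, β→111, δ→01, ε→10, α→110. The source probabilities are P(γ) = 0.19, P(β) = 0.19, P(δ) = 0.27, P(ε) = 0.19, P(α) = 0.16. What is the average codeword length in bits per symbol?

L̄ = Σ pᵢ·ℓᵢ = 0.19·2 + 0.19·3 + 0.27·2 + 0.19·2 + 0.16·3 = 2.35 bits/symbol.

2.35 bits/symbol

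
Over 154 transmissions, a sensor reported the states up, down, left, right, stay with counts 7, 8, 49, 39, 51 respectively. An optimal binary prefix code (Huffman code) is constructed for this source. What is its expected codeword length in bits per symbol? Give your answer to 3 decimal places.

Probabilities are the counts divided by 154.
Repeatedly combine the two least-probable nodes; the expected code length is the sum of the merged weights.
merge 1/22 + 4/77 → 15/154
merge 15/154 + 39/154 → 27/77
merge 7/22 + 51/154 → 50/77
merge 27/77 + 50/77 → 1
L = 15/154 + 27/77 + 50/77 + 1 = 323/154 ≈ 2.097 bits/symbol.

2.097 bits/symbol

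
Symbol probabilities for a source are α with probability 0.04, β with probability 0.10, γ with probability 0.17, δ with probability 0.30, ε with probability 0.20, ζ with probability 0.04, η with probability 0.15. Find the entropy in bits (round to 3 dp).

2.534 bits

H = −Σ pᵢ log₂ pᵢ.
−0.04·log₂(0.04) = 0.1858
−0.10·log₂(0.10) = 0.3322
−0.17·log₂(0.17) = 0.4346
−0.30·log₂(0.30) = 0.5211
−0.20·log₂(0.20) = 0.4644
−0.04·log₂(0.04) = 0.1858
−0.15·log₂(0.15) = 0.4105
Sum ≈ 2.5343 → 2.534 bits.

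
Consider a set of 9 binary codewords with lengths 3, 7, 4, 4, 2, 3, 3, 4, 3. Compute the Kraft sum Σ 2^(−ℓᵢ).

With common denominator 2^7 = 128: Σ 2^(−ℓᵢ) = 16/128 + 1/128 + 8/128 + 8/128 + 32/128 + 16/128 + 16/128 + 8/128 + 16/128 = 121/128 = 0.9453125.

0.9453125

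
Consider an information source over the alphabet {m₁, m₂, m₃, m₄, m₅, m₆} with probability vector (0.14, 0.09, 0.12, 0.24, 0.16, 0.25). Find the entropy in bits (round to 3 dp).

H = −Σ pᵢ log₂ pᵢ.
−0.14·log₂(0.14) = 0.3971
−0.09·log₂(0.09) = 0.3127
−0.12·log₂(0.12) = 0.3671
−0.24·log₂(0.24) = 0.4941
−0.16·log₂(0.16) = 0.4230
−0.25·log₂(0.25) = 0.5000
Sum ≈ 2.4940 → 2.494 bits.

2.494 bits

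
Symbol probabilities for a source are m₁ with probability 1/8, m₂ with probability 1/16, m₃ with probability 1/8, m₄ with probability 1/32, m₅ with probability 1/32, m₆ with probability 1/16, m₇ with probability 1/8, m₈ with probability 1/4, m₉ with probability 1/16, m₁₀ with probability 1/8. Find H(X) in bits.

3.0625 bits

Each probability is a power of 1/2, so log₂(1/p) is an integer.
H = Σ p·log₂(1/p) = 1/8·3 + 1/16·4 + 1/8·3 + 1/32·5 + 1/32·5 + 1/16·4 + 1/8·3 + 1/4·2 + 1/16·4 + 1/8·3 = 3.0625 bits.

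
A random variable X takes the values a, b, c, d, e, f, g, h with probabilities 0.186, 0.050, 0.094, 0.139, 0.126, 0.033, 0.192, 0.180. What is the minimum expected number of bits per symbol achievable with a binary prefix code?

2.882 bits/symbol

Repeatedly combine the two least-probable nodes; the expected code length is the sum of the merged weights.
merge 33/1000 + 1/20 → 83/1000
merge 83/1000 + 47/500 → 177/1000
merge 63/500 + 139/1000 → 53/200
merge 177/1000 + 9/50 → 357/1000
merge 93/500 + 24/125 → 189/500
merge 53/200 + 357/1000 → 311/500
merge 189/500 + 311/500 → 1
L = 83/1000 + 177/1000 + 53/200 + 357/1000 + 189/500 + 311/500 + 1 = 1441/500 = 2.882 bits/symbol.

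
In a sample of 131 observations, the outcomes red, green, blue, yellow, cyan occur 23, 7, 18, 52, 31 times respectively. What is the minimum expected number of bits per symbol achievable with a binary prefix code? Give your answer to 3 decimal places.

2.160 bits/symbol

Probabilities are the counts divided by 131.
Repeatedly combine the two least-probable nodes; the expected code length is the sum of the merged weights.
merge 7/131 + 18/131 → 25/131
merge 23/131 + 25/131 → 48/131
merge 31/131 + 48/131 → 79/131
merge 52/131 + 79/131 → 1
L = 25/131 + 48/131 + 79/131 + 1 = 283/131 ≈ 2.160 bits/symbol.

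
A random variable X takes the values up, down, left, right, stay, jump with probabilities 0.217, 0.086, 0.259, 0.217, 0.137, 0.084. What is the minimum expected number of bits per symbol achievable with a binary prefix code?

2.477 bits/symbol

Repeatedly combine the two least-probable nodes; the expected code length is the sum of the merged weights.
merge 21/250 + 43/500 → 17/100
merge 137/1000 + 17/100 → 307/1000
merge 217/1000 + 217/1000 → 217/500
merge 259/1000 + 307/1000 → 283/500
merge 217/500 + 283/500 → 1
L = 17/100 + 307/1000 + 217/500 + 283/500 + 1 = 2477/1000 = 2.477 bits/symbol.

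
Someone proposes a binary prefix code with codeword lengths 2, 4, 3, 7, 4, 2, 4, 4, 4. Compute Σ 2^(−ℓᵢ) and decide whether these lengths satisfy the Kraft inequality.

0.9453125; yes

With common denominator 2^7 = 128: Σ 2^(−ℓᵢ) = 32/128 + 8/128 + 16/128 + 1/128 + 8/128 + 32/128 + 8/128 + 8/128 + 8/128 = 121/128 = 0.9453125.
Kraft's inequality requires Σ ≤ 1; here Σ = 0.9453125 ≤ 1, so such a prefix code exists.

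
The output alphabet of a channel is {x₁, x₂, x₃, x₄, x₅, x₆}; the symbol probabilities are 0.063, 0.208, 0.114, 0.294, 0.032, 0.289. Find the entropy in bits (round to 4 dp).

H = −Σ pᵢ log₂ pᵢ.
−0.063·log₂(0.063) = 0.2513
−0.208·log₂(0.208) = 0.4712
−0.114·log₂(0.114) = 0.3571
−0.294·log₂(0.294) = 0.5192
−0.032·log₂(0.032) = 0.1589
−0.289·log₂(0.289) = 0.5176
Sum ≈ 2.2753 → 2.2753 bits.

2.2753 bits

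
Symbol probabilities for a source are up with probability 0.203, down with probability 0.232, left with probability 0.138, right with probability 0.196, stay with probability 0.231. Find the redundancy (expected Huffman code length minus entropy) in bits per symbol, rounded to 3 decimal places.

0.035 bits

Entropy H = −Σ p log₂ p ≈ 2.2995 bits.
Huffman merges: 69/500+49/250→167/500; 203/1000+231/1000→217/500; 29/125+167/500→283/500; 217/500+283/500→1. L = 1167/500 ≈ 2.3340.
L − H = 2.3340 − 2.2995 = 0.035 bits.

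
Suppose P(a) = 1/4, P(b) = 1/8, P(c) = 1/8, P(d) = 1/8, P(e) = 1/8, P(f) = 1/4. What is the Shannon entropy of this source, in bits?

2.5 bits

Each probability is a power of 1/2, so log₂(1/p) is an integer.
H = Σ p·log₂(1/p) = 1/4·2 + 1/8·3 + 1/8·3 + 1/8·3 + 1/8·3 + 1/4·2 = 2.5 bits.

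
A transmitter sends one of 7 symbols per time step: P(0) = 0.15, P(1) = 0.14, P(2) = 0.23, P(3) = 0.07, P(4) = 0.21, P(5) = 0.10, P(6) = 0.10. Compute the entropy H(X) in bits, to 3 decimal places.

2.701 bits

H = −Σ pᵢ log₂ pᵢ.
−0.15·log₂(0.15) = 0.4105
−0.14·log₂(0.14) = 0.3971
−0.23·log₂(0.23) = 0.4877
−0.07·log₂(0.07) = 0.2686
−0.21·log₂(0.21) = 0.4728
−0.10·log₂(0.10) = 0.3322
−0.10·log₂(0.10) = 0.3322
Sum ≈ 2.7011 → 2.701 bits.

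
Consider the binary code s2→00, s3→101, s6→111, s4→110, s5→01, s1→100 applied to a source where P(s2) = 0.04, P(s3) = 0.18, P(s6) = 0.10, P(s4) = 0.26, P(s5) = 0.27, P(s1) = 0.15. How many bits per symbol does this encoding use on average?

2.69 bits/symbol

L̄ = Σ pᵢ·ℓᵢ = 0.04·2 + 0.18·3 + 0.10·3 + 0.26·3 + 0.27·2 + 0.15·3 = 2.69 bits/symbol.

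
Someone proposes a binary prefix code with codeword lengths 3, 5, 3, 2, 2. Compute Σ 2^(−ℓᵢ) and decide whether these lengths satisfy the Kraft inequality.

With common denominator 2^5 = 32: Σ 2^(−ℓᵢ) = 4/32 + 1/32 + 4/32 + 8/32 + 8/32 = 25/32 = 0.78125.
Kraft's inequality requires Σ ≤ 1; here Σ = 0.78125 ≤ 1, so such a prefix code exists.

0.78125; yes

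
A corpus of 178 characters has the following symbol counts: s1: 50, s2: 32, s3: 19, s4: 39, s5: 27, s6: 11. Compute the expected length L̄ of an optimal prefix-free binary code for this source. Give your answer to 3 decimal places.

2.489 bits/symbol

Probabilities are the counts divided by 178.
Repeatedly combine the two least-probable nodes; the expected code length is the sum of the merged weights.
merge 11/178 + 19/178 → 15/89
merge 27/178 + 15/89 → 57/178
merge 16/89 + 39/178 → 71/178
merge 25/89 + 57/178 → 107/178
merge 71/178 + 107/178 → 1
L = 15/89 + 57/178 + 71/178 + 107/178 + 1 = 443/178 ≈ 2.489 bits/symbol.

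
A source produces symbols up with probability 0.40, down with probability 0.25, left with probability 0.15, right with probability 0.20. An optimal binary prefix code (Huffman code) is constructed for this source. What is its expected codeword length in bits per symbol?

Repeatedly combine the two least-probable nodes; the expected code length is the sum of the merged weights.
merge 3/20 + 1/5 → 7/20
merge 1/4 + 7/20 → 3/5
merge 2/5 + 3/5 → 1
L = 7/20 + 3/5 + 1 = 39/20 = 1.95 bits/symbol.

1.95 bits/symbol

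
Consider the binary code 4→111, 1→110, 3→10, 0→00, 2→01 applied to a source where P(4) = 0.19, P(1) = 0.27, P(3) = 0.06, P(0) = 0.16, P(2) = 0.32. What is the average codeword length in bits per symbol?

2.46 bits/symbol

L̄ = Σ pᵢ·ℓᵢ = 0.19·3 + 0.27·3 + 0.06·2 + 0.16·2 + 0.32·2 = 2.46 bits/symbol.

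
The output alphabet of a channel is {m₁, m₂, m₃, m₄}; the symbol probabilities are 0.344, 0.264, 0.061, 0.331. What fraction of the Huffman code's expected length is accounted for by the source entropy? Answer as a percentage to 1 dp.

Entropy H = −Σ p log₂ p ≈ 1.8110 bits.
Huffman merges: 61/1000+33/125→13/40; 13/40+331/1000→82/125; 43/125+82/125→1. L = 1981/1000 ≈ 1.9810.
Efficiency = H/L = 1.8110/1.9810 = 91.4%.

91.4%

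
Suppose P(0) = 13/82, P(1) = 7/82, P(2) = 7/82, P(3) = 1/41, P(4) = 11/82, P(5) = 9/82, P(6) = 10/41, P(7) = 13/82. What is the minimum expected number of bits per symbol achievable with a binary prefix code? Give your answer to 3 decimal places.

2.866 bits/symbol

Repeatedly combine the two least-probable nodes; the expected code length is the sum of the merged weights.
merge 1/41 + 7/82 → 9/82
merge 7/82 + 9/82 → 8/41
merge 9/82 + 11/82 → 10/41
merge 13/82 + 13/82 → 13/41
merge 8/41 + 10/41 → 18/41
merge 10/41 + 13/41 → 23/41
merge 18/41 + 23/41 → 1
L = 9/82 + 8/41 + 10/41 + 13/41 + 18/41 + 23/41 + 1 = 235/82 ≈ 2.866 bits/symbol.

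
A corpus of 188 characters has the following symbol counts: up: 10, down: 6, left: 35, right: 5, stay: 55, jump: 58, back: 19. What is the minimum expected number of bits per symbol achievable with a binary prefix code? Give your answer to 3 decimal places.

2.383 bits/symbol

Probabilities are the counts divided by 188.
Repeatedly combine the two least-probable nodes; the expected code length is the sum of the merged weights.
merge 5/188 + 3/94 → 11/188
merge 5/94 + 11/188 → 21/188
merge 19/188 + 21/188 → 10/47
merge 35/188 + 10/47 → 75/188
merge 55/188 + 29/94 → 113/188
merge 75/188 + 113/188 → 1
L = 11/188 + 21/188 + 10/47 + 75/188 + 113/188 + 1 = 112/47 ≈ 2.383 bits/symbol.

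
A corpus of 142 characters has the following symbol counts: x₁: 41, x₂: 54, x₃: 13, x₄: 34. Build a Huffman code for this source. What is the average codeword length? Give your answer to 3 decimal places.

1.951 bits/symbol

Probabilities are the counts divided by 142.
Repeatedly combine the two least-probable nodes; the expected code length is the sum of the merged weights.
merge 13/142 + 17/71 → 47/142
merge 41/142 + 47/142 → 44/71
merge 27/71 + 44/71 → 1
L = 47/142 + 44/71 + 1 = 277/142 ≈ 1.951 bits/symbol.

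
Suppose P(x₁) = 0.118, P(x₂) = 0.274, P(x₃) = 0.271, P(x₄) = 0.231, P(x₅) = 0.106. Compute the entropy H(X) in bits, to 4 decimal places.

2.2176 bits

H = −Σ pᵢ log₂ pᵢ.
−0.118·log₂(0.118) = 0.3638
−0.274·log₂(0.274) = 0.5118
−0.271·log₂(0.271) = 0.5105
−0.231·log₂(0.231) = 0.4883
−0.106·log₂(0.106) = 0.3432
Sum ≈ 2.2176 → 2.2176 bits.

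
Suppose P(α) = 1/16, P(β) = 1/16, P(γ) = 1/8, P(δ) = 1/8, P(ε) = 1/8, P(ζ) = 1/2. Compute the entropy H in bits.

2.125 bits

Each probability is a power of 1/2, so log₂(1/p) is an integer.
H = Σ p·log₂(1/p) = 1/16·4 + 1/16·4 + 1/8·3 + 1/8·3 + 1/8·3 + 1/2·1 = 2.125 bits.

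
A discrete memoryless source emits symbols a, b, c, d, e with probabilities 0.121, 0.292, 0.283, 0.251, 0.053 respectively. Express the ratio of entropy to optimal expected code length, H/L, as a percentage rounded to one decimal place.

97.9%

Entropy H = −Σ p log₂ p ≈ 2.1278 bits.
Huffman merges: 53/1000+121/1000→87/500; 87/500+251/1000→17/40; 283/1000+73/250→23/40; 17/40+23/40→1. L = 1087/500 ≈ 2.1740.
Efficiency = H/L = 2.1278/2.1740 = 97.9%.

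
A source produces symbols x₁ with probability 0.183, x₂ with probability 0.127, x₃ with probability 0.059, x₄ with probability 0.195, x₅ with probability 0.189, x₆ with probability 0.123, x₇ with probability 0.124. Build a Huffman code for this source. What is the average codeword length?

Repeatedly combine the two least-probable nodes; the expected code length is the sum of the merged weights.
merge 59/1000 + 123/1000 → 91/500
merge 31/250 + 127/1000 → 251/1000
merge 91/500 + 183/1000 → 73/200
merge 189/1000 + 39/200 → 48/125
merge 251/1000 + 73/200 → 77/125
merge 48/125 + 77/125 → 1
L = 91/500 + 251/1000 + 73/200 + 48/125 + 77/125 + 1 = 1399/500 = 2.798 bits/symbol.

2.798 bits/symbol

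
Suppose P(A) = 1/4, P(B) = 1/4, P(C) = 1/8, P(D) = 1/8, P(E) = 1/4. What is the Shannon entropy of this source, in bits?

Each probability is a power of 1/2, so log₂(1/p) is an integer.
H = Σ p·log₂(1/p) = 1/4·2 + 1/4·2 + 1/8·3 + 1/8·3 + 1/4·2 = 2.25 bits.

2.25 bits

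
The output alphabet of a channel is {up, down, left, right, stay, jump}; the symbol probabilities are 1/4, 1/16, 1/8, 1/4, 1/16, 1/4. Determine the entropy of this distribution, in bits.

2.375 bits

Each probability is a power of 1/2, so log₂(1/p) is an integer.
H = Σ p·log₂(1/p) = 1/4·2 + 1/16·4 + 1/8·3 + 1/4·2 + 1/16·4 + 1/4·2 = 2.375 bits.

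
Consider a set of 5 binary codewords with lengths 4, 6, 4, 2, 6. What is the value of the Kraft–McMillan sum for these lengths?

With common denominator 2^6 = 64: Σ 2^(−ℓᵢ) = 4/64 + 1/64 + 4/64 + 16/64 + 1/64 = 26/64 = 0.40625.

0.40625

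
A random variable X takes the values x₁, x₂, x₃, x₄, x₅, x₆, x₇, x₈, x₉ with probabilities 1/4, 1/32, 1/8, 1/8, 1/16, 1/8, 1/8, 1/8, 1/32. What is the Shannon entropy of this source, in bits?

2.9375 bits

Each probability is a power of 1/2, so log₂(1/p) is an integer.
H = Σ p·log₂(1/p) = 1/4·2 + 1/32·5 + 1/8·3 + 1/8·3 + 1/16·4 + 1/8·3 + 1/8·3 + 1/8·3 + 1/32·5 = 2.9375 bits.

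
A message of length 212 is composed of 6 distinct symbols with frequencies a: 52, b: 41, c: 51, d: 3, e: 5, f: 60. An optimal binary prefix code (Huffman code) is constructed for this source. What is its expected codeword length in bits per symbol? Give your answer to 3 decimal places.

Probabilities are the counts divided by 212.
Repeatedly combine the two least-probable nodes; the expected code length is the sum of the merged weights.
merge 3/212 + 5/212 → 2/53
merge 2/53 + 41/212 → 49/212
merge 49/212 + 51/212 → 25/53
merge 13/53 + 15/53 → 28/53
merge 25/53 + 28/53 → 1
L = 2/53 + 49/212 + 25/53 + 28/53 + 1 = 481/212 ≈ 2.269 bits/symbol.

2.269 bits/symbol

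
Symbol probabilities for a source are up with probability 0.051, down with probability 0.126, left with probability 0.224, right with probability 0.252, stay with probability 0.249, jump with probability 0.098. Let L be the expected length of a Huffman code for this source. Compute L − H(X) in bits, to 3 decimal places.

0.016 bits

Entropy H = −Σ p log₂ p ≈ 2.4079 bits.
Huffman merges: 51/1000+49/500→149/1000; 63/500+149/1000→11/40; 28/125+249/1000→473/1000; 63/250+11/40→527/1000; 473/1000+527/1000→1. L = 303/125 ≈ 2.4240.
L − H = 2.4240 − 2.4079 = 0.016 bits.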